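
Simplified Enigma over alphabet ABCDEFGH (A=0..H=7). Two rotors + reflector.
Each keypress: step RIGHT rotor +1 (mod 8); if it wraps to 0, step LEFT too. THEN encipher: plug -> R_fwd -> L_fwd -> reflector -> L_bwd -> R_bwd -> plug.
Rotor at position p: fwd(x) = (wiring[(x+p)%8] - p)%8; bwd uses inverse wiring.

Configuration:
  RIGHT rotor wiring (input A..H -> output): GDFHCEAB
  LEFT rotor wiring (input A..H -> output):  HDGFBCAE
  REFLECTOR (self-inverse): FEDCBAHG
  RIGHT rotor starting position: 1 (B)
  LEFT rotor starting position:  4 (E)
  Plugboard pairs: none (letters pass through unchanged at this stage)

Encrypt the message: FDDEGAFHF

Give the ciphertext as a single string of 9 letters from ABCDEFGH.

Char 1 ('F'): step: R->2, L=4; F->plug->F->R->H->L->B->refl->E->L'->C->R'->D->plug->D
Char 2 ('D'): step: R->3, L=4; D->plug->D->R->F->L->H->refl->G->L'->B->R'->C->plug->C
Char 3 ('D'): step: R->4, L=4; D->plug->D->R->F->L->H->refl->G->L'->B->R'->G->plug->G
Char 4 ('E'): step: R->5, L=4; E->plug->E->R->G->L->C->refl->D->L'->E->R'->C->plug->C
Char 5 ('G'): step: R->6, L=4; G->plug->G->R->E->L->D->refl->C->L'->G->R'->H->plug->H
Char 6 ('A'): step: R->7, L=4; A->plug->A->R->C->L->E->refl->B->L'->H->R'->B->plug->B
Char 7 ('F'): step: R->0, L->5 (L advanced); F->plug->F->R->E->L->G->refl->H->L'->C->R'->E->plug->E
Char 8 ('H'): step: R->1, L=5; H->plug->H->R->F->L->B->refl->E->L'->H->R'->F->plug->F
Char 9 ('F'): step: R->2, L=5; F->plug->F->R->H->L->E->refl->B->L'->F->R'->B->plug->B

Answer: DCGCHBEFB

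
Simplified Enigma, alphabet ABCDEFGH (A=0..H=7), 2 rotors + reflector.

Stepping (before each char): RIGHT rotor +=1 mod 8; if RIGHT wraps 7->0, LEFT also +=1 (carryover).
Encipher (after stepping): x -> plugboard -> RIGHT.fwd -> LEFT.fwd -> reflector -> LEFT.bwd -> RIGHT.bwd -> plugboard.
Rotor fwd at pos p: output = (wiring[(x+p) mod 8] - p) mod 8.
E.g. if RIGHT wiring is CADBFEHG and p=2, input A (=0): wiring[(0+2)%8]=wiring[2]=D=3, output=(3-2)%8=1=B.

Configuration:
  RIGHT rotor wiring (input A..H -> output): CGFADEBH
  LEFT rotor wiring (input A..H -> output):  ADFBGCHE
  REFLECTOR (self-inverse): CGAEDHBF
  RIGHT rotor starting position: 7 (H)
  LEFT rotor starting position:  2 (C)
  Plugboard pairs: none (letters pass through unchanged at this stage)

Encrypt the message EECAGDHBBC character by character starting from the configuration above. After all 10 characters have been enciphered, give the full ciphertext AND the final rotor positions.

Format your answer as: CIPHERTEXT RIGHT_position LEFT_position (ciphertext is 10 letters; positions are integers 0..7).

Char 1 ('E'): step: R->0, L->3 (L advanced); E->plug->E->R->D->L->E->refl->D->L'->B->R'->G->plug->G
Char 2 ('E'): step: R->1, L=3; E->plug->E->R->D->L->E->refl->D->L'->B->R'->H->plug->H
Char 3 ('C'): step: R->2, L=3; C->plug->C->R->B->L->D->refl->E->L'->D->R'->A->plug->A
Char 4 ('A'): step: R->3, L=3; A->plug->A->R->F->L->F->refl->H->L'->C->R'->H->plug->H
Char 5 ('G'): step: R->4, L=3; G->plug->G->R->B->L->D->refl->E->L'->D->R'->D->plug->D
Char 6 ('D'): step: R->5, L=3; D->plug->D->R->F->L->F->refl->H->L'->C->R'->C->plug->C
Char 7 ('H'): step: R->6, L=3; H->plug->H->R->G->L->A->refl->C->L'->H->R'->E->plug->E
Char 8 ('B'): step: R->7, L=3; B->plug->B->R->D->L->E->refl->D->L'->B->R'->E->plug->E
Char 9 ('B'): step: R->0, L->4 (L advanced); B->plug->B->R->G->L->B->refl->G->L'->B->R'->G->plug->G
Char 10 ('C'): step: R->1, L=4; C->plug->C->R->H->L->F->refl->H->L'->F->R'->A->plug->A
Final: ciphertext=GHAHDCEEGA, RIGHT=1, LEFT=4

Answer: GHAHDCEEGA 1 4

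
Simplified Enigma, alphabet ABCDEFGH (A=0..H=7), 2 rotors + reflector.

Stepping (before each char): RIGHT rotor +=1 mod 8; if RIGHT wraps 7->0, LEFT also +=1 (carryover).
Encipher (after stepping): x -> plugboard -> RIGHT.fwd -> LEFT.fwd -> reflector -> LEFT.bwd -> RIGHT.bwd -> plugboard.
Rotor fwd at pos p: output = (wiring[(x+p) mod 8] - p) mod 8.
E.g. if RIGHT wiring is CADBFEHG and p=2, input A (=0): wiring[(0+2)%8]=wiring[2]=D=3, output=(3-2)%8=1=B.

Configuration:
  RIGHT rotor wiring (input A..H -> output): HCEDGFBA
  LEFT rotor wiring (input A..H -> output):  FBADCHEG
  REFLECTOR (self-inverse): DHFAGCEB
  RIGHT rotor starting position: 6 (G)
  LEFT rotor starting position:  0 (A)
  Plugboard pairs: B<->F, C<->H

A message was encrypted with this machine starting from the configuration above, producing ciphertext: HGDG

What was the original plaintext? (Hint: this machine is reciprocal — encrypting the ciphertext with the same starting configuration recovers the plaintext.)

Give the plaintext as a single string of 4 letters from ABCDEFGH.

Char 1 ('H'): step: R->7, L=0; H->plug->C->R->D->L->D->refl->A->L'->C->R'->H->plug->C
Char 2 ('G'): step: R->0, L->1 (L advanced); G->plug->G->R->B->L->H->refl->B->L'->D->R'->D->plug->D
Char 3 ('D'): step: R->1, L=1; D->plug->D->R->F->L->D->refl->A->L'->A->R'->F->plug->B
Char 4 ('G'): step: R->2, L=1; G->plug->G->R->F->L->D->refl->A->L'->A->R'->H->plug->C

Answer: CDBC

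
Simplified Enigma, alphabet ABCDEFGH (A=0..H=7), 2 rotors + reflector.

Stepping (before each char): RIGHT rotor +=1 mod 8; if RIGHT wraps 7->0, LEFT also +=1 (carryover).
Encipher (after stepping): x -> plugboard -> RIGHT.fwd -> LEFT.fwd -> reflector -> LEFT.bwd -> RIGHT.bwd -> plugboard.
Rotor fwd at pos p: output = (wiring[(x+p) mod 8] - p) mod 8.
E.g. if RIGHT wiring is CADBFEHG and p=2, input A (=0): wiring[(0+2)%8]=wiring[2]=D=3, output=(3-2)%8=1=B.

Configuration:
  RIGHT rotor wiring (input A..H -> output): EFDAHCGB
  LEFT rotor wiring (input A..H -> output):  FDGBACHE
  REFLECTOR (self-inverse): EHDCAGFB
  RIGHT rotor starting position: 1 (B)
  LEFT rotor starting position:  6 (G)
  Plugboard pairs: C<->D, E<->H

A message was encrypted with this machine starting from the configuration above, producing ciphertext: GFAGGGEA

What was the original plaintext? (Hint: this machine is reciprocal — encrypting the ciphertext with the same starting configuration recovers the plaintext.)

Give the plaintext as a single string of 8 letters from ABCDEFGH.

Char 1 ('G'): step: R->2, L=6; G->plug->G->R->C->L->H->refl->B->L'->A->R'->D->plug->C
Char 2 ('F'): step: R->3, L=6; F->plug->F->R->B->L->G->refl->F->L'->D->R'->D->plug->C
Char 3 ('A'): step: R->4, L=6; A->plug->A->R->D->L->F->refl->G->L'->B->R'->F->plug->F
Char 4 ('G'): step: R->5, L=6; G->plug->G->R->D->L->F->refl->G->L'->B->R'->B->plug->B
Char 5 ('G'): step: R->6, L=6; G->plug->G->R->B->L->G->refl->F->L'->D->R'->B->plug->B
Char 6 ('G'): step: R->7, L=6; G->plug->G->R->D->L->F->refl->G->L'->B->R'->E->plug->H
Char 7 ('E'): step: R->0, L->7 (L advanced); E->plug->H->R->B->L->G->refl->F->L'->A->R'->D->plug->C
Char 8 ('A'): step: R->1, L=7; A->plug->A->R->E->L->C->refl->D->L'->G->R'->D->plug->C

Answer: CCFBBHCC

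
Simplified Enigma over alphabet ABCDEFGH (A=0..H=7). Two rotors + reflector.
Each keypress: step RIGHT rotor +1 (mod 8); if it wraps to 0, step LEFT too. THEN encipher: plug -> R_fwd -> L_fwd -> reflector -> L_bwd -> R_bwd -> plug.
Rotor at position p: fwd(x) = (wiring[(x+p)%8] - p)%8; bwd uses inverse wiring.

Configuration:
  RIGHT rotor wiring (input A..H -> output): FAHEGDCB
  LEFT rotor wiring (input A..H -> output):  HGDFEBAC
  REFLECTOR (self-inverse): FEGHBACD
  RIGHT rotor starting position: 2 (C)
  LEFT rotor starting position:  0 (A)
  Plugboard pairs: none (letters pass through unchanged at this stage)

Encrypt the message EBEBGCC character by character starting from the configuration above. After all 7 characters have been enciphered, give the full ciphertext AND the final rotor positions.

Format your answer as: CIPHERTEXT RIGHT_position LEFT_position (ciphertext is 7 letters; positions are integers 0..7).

Char 1 ('E'): step: R->3, L=0; E->plug->E->R->G->L->A->refl->F->L'->D->R'->B->plug->B
Char 2 ('B'): step: R->4, L=0; B->plug->B->R->H->L->C->refl->G->L'->B->R'->E->plug->E
Char 3 ('E'): step: R->5, L=0; E->plug->E->R->D->L->F->refl->A->L'->G->R'->A->plug->A
Char 4 ('B'): step: R->6, L=0; B->plug->B->R->D->L->F->refl->A->L'->G->R'->F->plug->F
Char 5 ('G'): step: R->7, L=0; G->plug->G->R->E->L->E->refl->B->L'->F->R'->E->plug->E
Char 6 ('C'): step: R->0, L->1 (L advanced); C->plug->C->R->H->L->G->refl->C->L'->B->R'->H->plug->H
Char 7 ('C'): step: R->1, L=1; C->plug->C->R->D->L->D->refl->H->L'->F->R'->D->plug->D
Final: ciphertext=BEAFEHD, RIGHT=1, LEFT=1

Answer: BEAFEHD 1 1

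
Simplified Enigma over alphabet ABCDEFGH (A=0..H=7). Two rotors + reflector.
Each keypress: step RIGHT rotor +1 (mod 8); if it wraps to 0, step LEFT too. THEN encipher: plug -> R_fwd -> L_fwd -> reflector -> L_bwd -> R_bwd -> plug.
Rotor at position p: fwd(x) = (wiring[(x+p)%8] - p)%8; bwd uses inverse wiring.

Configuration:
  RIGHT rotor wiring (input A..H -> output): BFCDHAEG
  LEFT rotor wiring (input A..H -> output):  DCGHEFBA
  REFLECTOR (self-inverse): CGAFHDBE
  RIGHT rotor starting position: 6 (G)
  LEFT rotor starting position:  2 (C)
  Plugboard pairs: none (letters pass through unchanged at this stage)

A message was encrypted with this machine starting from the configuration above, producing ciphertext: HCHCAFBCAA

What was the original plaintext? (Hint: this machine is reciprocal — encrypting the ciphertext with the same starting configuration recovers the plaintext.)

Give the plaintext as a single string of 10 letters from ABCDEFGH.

Answer: CBDEFADGEB

Derivation:
Char 1 ('H'): step: R->7, L=2; H->plug->H->R->F->L->G->refl->B->L'->G->R'->C->plug->C
Char 2 ('C'): step: R->0, L->3 (L advanced); C->plug->C->R->C->L->C->refl->A->L'->F->R'->B->plug->B
Char 3 ('H'): step: R->1, L=3; H->plug->H->R->A->L->E->refl->H->L'->G->R'->D->plug->D
Char 4 ('C'): step: R->2, L=3; C->plug->C->R->F->L->A->refl->C->L'->C->R'->E->plug->E
Char 5 ('A'): step: R->3, L=3; A->plug->A->R->A->L->E->refl->H->L'->G->R'->F->plug->F
Char 6 ('F'): step: R->4, L=3; F->plug->F->R->B->L->B->refl->G->L'->D->R'->A->plug->A
Char 7 ('B'): step: R->5, L=3; B->plug->B->R->H->L->D->refl->F->L'->E->R'->D->plug->D
Char 8 ('C'): step: R->6, L=3; C->plug->C->R->D->L->G->refl->B->L'->B->R'->G->plug->G
Char 9 ('A'): step: R->7, L=3; A->plug->A->R->H->L->D->refl->F->L'->E->R'->E->plug->E
Char 10 ('A'): step: R->0, L->4 (L advanced); A->plug->A->R->B->L->B->refl->G->L'->F->R'->B->plug->B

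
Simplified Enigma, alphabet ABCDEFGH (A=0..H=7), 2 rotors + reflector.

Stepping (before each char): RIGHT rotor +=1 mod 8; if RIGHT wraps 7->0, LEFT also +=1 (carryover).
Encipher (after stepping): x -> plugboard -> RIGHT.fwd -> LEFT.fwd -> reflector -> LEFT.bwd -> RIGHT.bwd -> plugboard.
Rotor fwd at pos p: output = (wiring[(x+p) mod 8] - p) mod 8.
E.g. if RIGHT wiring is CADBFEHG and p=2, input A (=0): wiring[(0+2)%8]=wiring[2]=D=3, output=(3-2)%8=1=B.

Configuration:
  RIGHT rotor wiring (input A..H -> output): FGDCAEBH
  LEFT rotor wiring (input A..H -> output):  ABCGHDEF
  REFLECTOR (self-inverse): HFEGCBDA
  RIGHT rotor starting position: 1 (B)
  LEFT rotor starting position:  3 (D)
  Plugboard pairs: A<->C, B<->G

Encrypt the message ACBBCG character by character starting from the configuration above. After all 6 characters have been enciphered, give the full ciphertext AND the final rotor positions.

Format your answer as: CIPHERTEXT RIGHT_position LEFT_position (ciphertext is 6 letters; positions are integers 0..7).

Answer: GFFHEC 7 3

Derivation:
Char 1 ('A'): step: R->2, L=3; A->plug->C->R->G->L->G->refl->D->L'->A->R'->B->plug->G
Char 2 ('C'): step: R->3, L=3; C->plug->A->R->H->L->H->refl->A->L'->C->R'->F->plug->F
Char 3 ('B'): step: R->4, L=3; B->plug->G->R->H->L->H->refl->A->L'->C->R'->F->plug->F
Char 4 ('B'): step: R->5, L=3; B->plug->G->R->F->L->F->refl->B->L'->D->R'->H->plug->H
Char 5 ('C'): step: R->6, L=3; C->plug->A->R->D->L->B->refl->F->L'->F->R'->E->plug->E
Char 6 ('G'): step: R->7, L=3; G->plug->B->R->G->L->G->refl->D->L'->A->R'->A->plug->C
Final: ciphertext=GFFHEC, RIGHT=7, LEFT=3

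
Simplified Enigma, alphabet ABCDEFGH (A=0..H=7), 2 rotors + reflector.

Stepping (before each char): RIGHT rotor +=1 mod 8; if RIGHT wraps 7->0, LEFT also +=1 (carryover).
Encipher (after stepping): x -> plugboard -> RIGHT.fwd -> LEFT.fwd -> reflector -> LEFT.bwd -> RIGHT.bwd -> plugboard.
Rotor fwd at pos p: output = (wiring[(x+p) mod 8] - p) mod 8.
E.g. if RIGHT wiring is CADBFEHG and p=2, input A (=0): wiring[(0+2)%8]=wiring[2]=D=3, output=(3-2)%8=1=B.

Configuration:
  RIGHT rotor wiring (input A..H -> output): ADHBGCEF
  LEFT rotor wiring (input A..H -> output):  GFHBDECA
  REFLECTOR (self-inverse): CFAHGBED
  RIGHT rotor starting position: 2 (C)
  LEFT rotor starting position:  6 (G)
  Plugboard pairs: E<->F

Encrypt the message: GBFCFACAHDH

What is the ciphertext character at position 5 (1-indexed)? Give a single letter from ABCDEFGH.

Char 1 ('G'): step: R->3, L=6; G->plug->G->R->A->L->E->refl->G->L'->H->R'->C->plug->C
Char 2 ('B'): step: R->4, L=6; B->plug->B->R->G->L->F->refl->B->L'->E->R'->E->plug->F
Char 3 ('F'): step: R->5, L=6; F->plug->E->R->G->L->F->refl->B->L'->E->R'->G->plug->G
Char 4 ('C'): step: R->6, L=6; C->plug->C->R->C->L->A->refl->C->L'->B->R'->E->plug->F
Char 5 ('F'): step: R->7, L=6; F->plug->E->R->C->L->A->refl->C->L'->B->R'->B->plug->B

B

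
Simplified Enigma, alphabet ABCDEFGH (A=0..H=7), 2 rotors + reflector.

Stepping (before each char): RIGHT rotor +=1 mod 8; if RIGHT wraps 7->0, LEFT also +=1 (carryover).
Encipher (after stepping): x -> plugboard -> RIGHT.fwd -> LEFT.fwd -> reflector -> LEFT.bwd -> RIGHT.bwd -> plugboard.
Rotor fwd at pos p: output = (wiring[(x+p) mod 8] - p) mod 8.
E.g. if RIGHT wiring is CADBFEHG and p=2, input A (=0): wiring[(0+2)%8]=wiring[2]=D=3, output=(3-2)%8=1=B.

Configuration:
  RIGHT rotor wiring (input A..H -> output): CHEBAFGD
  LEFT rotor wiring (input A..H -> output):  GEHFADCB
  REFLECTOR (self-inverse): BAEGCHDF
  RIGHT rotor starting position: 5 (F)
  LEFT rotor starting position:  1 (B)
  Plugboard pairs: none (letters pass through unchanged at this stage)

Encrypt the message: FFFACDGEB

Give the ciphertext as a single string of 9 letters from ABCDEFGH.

Char 1 ('F'): step: R->6, L=1; F->plug->F->R->D->L->H->refl->F->L'->H->R'->H->plug->H
Char 2 ('F'): step: R->7, L=1; F->plug->F->R->B->L->G->refl->D->L'->A->R'->C->plug->C
Char 3 ('F'): step: R->0, L->2 (L advanced); F->plug->F->R->F->L->H->refl->F->L'->A->R'->E->plug->E
Char 4 ('A'): step: R->1, L=2; A->plug->A->R->G->L->E->refl->C->L'->H->R'->D->plug->D
Char 5 ('C'): step: R->2, L=2; C->plug->C->R->G->L->E->refl->C->L'->H->R'->B->plug->B
Char 6 ('D'): step: R->3, L=2; D->plug->D->R->D->L->B->refl->A->L'->E->R'->G->plug->G
Char 7 ('G'): step: R->4, L=2; G->plug->G->R->A->L->F->refl->H->L'->F->R'->H->plug->H
Char 8 ('E'): step: R->5, L=2; E->plug->E->R->C->L->G->refl->D->L'->B->R'->B->plug->B
Char 9 ('B'): step: R->6, L=2; B->plug->B->R->F->L->H->refl->F->L'->A->R'->A->plug->A

Answer: HCEDBGHBA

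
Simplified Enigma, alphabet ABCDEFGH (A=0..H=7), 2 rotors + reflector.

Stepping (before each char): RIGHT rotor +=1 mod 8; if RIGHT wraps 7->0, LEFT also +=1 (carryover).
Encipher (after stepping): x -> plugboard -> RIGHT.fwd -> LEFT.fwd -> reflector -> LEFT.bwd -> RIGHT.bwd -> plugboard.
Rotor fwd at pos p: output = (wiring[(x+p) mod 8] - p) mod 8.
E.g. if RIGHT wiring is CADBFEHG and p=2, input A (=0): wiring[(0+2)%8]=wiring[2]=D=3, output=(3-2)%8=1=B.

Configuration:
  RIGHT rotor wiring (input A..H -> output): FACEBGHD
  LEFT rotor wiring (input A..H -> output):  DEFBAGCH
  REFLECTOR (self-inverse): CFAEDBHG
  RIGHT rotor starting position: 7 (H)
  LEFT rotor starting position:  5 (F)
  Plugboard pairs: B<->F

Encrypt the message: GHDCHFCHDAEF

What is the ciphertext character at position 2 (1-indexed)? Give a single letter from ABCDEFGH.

Char 1 ('G'): step: R->0, L->6 (L advanced); G->plug->G->R->H->L->A->refl->C->L'->G->R'->F->plug->B
Char 2 ('H'): step: R->1, L=6; H->plug->H->R->E->L->H->refl->G->L'->D->R'->C->plug->C

C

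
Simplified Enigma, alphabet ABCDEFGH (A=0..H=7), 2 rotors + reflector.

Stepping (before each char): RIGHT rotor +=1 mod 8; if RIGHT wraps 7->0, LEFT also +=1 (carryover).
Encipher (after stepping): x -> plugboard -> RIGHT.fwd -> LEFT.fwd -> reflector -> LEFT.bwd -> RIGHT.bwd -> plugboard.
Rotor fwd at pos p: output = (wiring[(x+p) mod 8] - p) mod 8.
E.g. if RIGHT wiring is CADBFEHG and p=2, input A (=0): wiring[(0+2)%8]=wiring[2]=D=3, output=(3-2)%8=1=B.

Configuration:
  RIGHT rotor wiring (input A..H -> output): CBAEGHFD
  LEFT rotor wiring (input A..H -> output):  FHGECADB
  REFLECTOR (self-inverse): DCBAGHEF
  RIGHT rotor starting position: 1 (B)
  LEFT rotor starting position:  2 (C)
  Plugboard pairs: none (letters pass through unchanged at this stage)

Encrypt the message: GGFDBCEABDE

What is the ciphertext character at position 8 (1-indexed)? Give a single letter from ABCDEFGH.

Char 1 ('G'): step: R->2, L=2; G->plug->G->R->A->L->E->refl->G->L'->D->R'->E->plug->E
Char 2 ('G'): step: R->3, L=2; G->plug->G->R->G->L->D->refl->A->L'->C->R'->D->plug->D
Char 3 ('F'): step: R->4, L=2; F->plug->F->R->F->L->H->refl->F->L'->H->R'->D->plug->D
Char 4 ('D'): step: R->5, L=2; D->plug->D->R->F->L->H->refl->F->L'->H->R'->G->plug->G
Char 5 ('B'): step: R->6, L=2; B->plug->B->R->F->L->H->refl->F->L'->H->R'->A->plug->A
Char 6 ('C'): step: R->7, L=2; C->plug->C->R->C->L->A->refl->D->L'->G->R'->H->plug->H
Char 7 ('E'): step: R->0, L->3 (L advanced); E->plug->E->R->G->L->E->refl->G->L'->E->R'->D->plug->D
Char 8 ('A'): step: R->1, L=3; A->plug->A->R->A->L->B->refl->C->L'->F->R'->D->plug->D

D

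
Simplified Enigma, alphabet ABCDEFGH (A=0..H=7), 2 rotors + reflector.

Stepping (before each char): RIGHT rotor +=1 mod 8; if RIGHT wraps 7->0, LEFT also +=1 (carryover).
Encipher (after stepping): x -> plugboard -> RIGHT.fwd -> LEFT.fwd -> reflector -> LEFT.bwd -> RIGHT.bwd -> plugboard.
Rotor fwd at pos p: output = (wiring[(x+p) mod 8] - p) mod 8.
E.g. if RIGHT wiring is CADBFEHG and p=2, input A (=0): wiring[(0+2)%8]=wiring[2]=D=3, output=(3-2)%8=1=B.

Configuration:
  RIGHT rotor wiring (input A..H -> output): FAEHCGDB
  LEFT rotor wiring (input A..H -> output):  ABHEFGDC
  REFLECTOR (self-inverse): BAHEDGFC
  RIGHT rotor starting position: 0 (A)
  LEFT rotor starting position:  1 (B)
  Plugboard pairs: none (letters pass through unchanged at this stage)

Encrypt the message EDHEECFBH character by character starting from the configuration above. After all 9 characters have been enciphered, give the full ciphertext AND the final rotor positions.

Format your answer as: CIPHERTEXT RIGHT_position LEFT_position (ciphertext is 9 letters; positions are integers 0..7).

Answer: AEAFGAAFE 1 2

Derivation:
Char 1 ('E'): step: R->1, L=1; E->plug->E->R->F->L->C->refl->H->L'->H->R'->A->plug->A
Char 2 ('D'): step: R->2, L=1; D->plug->D->R->E->L->F->refl->G->L'->B->R'->E->plug->E
Char 3 ('H'): step: R->3, L=1; H->plug->H->R->B->L->G->refl->F->L'->E->R'->A->plug->A
Char 4 ('E'): step: R->4, L=1; E->plug->E->R->B->L->G->refl->F->L'->E->R'->F->plug->F
Char 5 ('E'): step: R->5, L=1; E->plug->E->R->D->L->E->refl->D->L'->C->R'->G->plug->G
Char 6 ('C'): step: R->6, L=1; C->plug->C->R->H->L->H->refl->C->L'->F->R'->A->plug->A
Char 7 ('F'): step: R->7, L=1; F->plug->F->R->D->L->E->refl->D->L'->C->R'->A->plug->A
Char 8 ('B'): step: R->0, L->2 (L advanced); B->plug->B->R->A->L->F->refl->G->L'->G->R'->F->plug->F
Char 9 ('H'): step: R->1, L=2; H->plug->H->R->E->L->B->refl->A->L'->F->R'->E->plug->E
Final: ciphertext=AEAFGAAFE, RIGHT=1, LEFT=2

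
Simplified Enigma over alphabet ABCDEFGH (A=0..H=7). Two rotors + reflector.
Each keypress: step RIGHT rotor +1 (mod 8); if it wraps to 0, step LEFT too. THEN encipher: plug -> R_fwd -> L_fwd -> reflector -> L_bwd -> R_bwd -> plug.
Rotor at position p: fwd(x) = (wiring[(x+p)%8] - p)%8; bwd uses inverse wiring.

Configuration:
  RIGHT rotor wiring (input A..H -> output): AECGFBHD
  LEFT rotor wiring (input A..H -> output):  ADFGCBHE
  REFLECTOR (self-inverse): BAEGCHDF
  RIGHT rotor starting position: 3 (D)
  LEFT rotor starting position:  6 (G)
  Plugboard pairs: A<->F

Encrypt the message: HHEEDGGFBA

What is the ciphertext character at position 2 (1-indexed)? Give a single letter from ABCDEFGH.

Char 1 ('H'): step: R->4, L=6; H->plug->H->R->C->L->C->refl->E->L'->G->R'->G->plug->G
Char 2 ('H'): step: R->5, L=6; H->plug->H->R->A->L->B->refl->A->L'->F->R'->F->plug->A

A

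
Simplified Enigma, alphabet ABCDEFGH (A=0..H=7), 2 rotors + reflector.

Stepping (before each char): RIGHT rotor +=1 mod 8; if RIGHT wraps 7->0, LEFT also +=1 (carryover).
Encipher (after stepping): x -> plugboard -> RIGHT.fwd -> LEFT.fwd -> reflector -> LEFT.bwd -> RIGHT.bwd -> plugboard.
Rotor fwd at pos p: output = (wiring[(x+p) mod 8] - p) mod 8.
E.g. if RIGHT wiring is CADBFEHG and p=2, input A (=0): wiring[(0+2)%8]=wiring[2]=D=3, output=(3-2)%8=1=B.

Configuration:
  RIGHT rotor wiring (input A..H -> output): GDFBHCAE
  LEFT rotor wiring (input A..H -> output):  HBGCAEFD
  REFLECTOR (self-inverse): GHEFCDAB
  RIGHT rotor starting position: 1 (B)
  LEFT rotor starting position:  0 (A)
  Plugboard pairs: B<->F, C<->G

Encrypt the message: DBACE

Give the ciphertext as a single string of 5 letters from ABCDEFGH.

Char 1 ('D'): step: R->2, L=0; D->plug->D->R->A->L->H->refl->B->L'->B->R'->H->plug->H
Char 2 ('B'): step: R->3, L=0; B->plug->F->R->D->L->C->refl->E->L'->F->R'->D->plug->D
Char 3 ('A'): step: R->4, L=0; A->plug->A->R->D->L->C->refl->E->L'->F->R'->H->plug->H
Char 4 ('C'): step: R->5, L=0; C->plug->G->R->E->L->A->refl->G->L'->C->R'->H->plug->H
Char 5 ('E'): step: R->6, L=0; E->plug->E->R->H->L->D->refl->F->L'->G->R'->B->plug->F

Answer: HDHHF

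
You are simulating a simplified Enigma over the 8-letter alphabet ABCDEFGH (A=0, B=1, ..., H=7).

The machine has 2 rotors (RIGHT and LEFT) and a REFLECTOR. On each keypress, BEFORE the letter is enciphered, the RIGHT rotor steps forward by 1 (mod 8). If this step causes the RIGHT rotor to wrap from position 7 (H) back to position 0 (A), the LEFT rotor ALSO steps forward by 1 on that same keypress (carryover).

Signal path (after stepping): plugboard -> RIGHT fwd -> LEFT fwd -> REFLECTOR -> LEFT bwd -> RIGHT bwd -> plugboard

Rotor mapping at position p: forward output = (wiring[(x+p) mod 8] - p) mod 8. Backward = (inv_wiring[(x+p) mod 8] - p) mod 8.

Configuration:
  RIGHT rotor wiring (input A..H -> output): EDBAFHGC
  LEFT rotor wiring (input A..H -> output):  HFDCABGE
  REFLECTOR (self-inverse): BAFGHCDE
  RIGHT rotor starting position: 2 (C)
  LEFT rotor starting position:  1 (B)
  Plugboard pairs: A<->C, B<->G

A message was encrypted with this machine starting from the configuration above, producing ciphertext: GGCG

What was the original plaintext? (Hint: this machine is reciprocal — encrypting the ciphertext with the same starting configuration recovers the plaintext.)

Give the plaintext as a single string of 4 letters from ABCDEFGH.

Char 1 ('G'): step: R->3, L=1; G->plug->B->R->C->L->B->refl->A->L'->E->R'->C->plug->A
Char 2 ('G'): step: R->4, L=1; G->plug->B->R->D->L->H->refl->E->L'->A->R'->E->plug->E
Char 3 ('C'): step: R->5, L=1; C->plug->A->R->C->L->B->refl->A->L'->E->R'->F->plug->F
Char 4 ('G'): step: R->6, L=1; G->plug->B->R->E->L->A->refl->B->L'->C->R'->F->plug->F

Answer: AEFF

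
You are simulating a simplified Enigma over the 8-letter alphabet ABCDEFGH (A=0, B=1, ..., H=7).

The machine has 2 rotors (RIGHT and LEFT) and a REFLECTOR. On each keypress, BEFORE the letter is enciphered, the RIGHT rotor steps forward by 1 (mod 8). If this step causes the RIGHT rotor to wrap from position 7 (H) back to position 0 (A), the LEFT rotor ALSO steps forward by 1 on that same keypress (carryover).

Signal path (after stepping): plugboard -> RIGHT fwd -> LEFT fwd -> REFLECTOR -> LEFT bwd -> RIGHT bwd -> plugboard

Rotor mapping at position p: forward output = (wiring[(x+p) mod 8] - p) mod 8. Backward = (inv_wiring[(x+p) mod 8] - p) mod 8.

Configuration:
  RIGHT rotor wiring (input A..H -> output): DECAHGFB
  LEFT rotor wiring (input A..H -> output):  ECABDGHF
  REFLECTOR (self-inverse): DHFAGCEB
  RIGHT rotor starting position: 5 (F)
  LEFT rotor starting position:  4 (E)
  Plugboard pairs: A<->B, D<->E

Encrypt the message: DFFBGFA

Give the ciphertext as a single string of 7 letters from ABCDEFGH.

Char 1 ('D'): step: R->6, L=4; D->plug->E->R->E->L->A->refl->D->L'->C->R'->F->plug->F
Char 2 ('F'): step: R->7, L=4; F->plug->F->R->A->L->H->refl->B->L'->D->R'->D->plug->E
Char 3 ('F'): step: R->0, L->5 (L advanced); F->plug->F->R->G->L->E->refl->G->L'->H->R'->E->plug->D
Char 4 ('B'): step: R->1, L=5; B->plug->A->R->D->L->H->refl->B->L'->A->R'->G->plug->G
Char 5 ('G'): step: R->2, L=5; G->plug->G->R->B->L->C->refl->F->L'->E->R'->D->plug->E
Char 6 ('F'): step: R->3, L=5; F->plug->F->R->A->L->B->refl->H->L'->D->R'->C->plug->C
Char 7 ('A'): step: R->4, L=5; A->plug->B->R->C->L->A->refl->D->L'->F->R'->D->plug->E

Answer: FEDGECE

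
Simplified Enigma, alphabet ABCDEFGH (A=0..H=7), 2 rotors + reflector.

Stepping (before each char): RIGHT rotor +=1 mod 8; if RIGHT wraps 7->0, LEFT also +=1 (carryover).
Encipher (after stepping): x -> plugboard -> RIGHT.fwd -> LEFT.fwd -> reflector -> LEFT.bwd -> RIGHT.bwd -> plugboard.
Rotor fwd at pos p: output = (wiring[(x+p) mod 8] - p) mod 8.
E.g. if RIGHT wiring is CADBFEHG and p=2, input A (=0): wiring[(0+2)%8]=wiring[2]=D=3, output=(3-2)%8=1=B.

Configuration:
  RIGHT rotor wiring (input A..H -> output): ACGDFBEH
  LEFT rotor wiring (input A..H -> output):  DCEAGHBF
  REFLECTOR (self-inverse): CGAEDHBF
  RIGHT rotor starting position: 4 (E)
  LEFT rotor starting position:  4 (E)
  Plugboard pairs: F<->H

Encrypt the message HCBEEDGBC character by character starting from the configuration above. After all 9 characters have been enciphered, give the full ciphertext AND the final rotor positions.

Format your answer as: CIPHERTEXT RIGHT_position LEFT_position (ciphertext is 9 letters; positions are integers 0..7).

Char 1 ('H'): step: R->5, L=4; H->plug->F->R->B->L->D->refl->E->L'->H->R'->B->plug->B
Char 2 ('C'): step: R->6, L=4; C->plug->C->R->C->L->F->refl->H->L'->E->R'->D->plug->D
Char 3 ('B'): step: R->7, L=4; B->plug->B->R->B->L->D->refl->E->L'->H->R'->D->plug->D
Char 4 ('E'): step: R->0, L->5 (L advanced); E->plug->E->R->F->L->H->refl->F->L'->E->R'->G->plug->G
Char 5 ('E'): step: R->1, L=5; E->plug->E->R->A->L->C->refl->A->L'->C->R'->C->plug->C
Char 6 ('D'): step: R->2, L=5; D->plug->D->R->H->L->B->refl->G->L'->D->R'->C->plug->C
Char 7 ('G'): step: R->3, L=5; G->plug->G->R->H->L->B->refl->G->L'->D->R'->H->plug->F
Char 8 ('B'): step: R->4, L=5; B->plug->B->R->F->L->H->refl->F->L'->E->R'->E->plug->E
Char 9 ('C'): step: R->5, L=5; C->plug->C->R->C->L->A->refl->C->L'->A->R'->H->plug->F
Final: ciphertext=BDDGCCFEF, RIGHT=5, LEFT=5

Answer: BDDGCCFEF 5 5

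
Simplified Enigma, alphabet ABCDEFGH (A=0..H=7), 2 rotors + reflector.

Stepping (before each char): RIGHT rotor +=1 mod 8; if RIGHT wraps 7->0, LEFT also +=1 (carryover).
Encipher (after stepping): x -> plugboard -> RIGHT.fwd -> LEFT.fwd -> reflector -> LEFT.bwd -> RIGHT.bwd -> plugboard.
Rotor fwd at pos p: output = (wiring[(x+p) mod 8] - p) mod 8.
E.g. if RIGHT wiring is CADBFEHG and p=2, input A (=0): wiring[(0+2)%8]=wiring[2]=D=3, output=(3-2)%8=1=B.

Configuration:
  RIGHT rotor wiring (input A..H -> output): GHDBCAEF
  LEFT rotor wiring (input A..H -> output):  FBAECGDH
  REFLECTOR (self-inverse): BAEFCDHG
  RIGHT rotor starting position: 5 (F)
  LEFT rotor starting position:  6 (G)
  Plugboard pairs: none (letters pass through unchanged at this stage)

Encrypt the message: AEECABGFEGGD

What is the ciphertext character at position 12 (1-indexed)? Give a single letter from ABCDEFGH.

Char 1 ('A'): step: R->6, L=6; A->plug->A->R->G->L->E->refl->C->L'->E->R'->G->plug->G
Char 2 ('E'): step: R->7, L=6; E->plug->E->R->C->L->H->refl->G->L'->F->R'->H->plug->H
Char 3 ('E'): step: R->0, L->7 (L advanced); E->plug->E->R->C->L->C->refl->E->L'->H->R'->B->plug->B
Char 4 ('C'): step: R->1, L=7; C->plug->C->R->A->L->A->refl->B->L'->D->R'->F->plug->F
Char 5 ('A'): step: R->2, L=7; A->plug->A->R->B->L->G->refl->H->L'->G->R'->D->plug->D
Char 6 ('B'): step: R->3, L=7; B->plug->B->R->H->L->E->refl->C->L'->C->R'->E->plug->E
Char 7 ('G'): step: R->4, L=7; G->plug->G->R->H->L->E->refl->C->L'->C->R'->E->plug->E
Char 8 ('F'): step: R->5, L=7; F->plug->F->R->G->L->H->refl->G->L'->B->R'->D->plug->D
Char 9 ('E'): step: R->6, L=7; E->plug->E->R->F->L->D->refl->F->L'->E->R'->G->plug->G
Char 10 ('G'): step: R->7, L=7; G->plug->G->R->B->L->G->refl->H->L'->G->R'->A->plug->A
Char 11 ('G'): step: R->0, L->0 (L advanced); G->plug->G->R->E->L->C->refl->E->L'->D->R'->C->plug->C
Char 12 ('D'): step: R->1, L=0; D->plug->D->R->B->L->B->refl->A->L'->C->R'->B->plug->B

B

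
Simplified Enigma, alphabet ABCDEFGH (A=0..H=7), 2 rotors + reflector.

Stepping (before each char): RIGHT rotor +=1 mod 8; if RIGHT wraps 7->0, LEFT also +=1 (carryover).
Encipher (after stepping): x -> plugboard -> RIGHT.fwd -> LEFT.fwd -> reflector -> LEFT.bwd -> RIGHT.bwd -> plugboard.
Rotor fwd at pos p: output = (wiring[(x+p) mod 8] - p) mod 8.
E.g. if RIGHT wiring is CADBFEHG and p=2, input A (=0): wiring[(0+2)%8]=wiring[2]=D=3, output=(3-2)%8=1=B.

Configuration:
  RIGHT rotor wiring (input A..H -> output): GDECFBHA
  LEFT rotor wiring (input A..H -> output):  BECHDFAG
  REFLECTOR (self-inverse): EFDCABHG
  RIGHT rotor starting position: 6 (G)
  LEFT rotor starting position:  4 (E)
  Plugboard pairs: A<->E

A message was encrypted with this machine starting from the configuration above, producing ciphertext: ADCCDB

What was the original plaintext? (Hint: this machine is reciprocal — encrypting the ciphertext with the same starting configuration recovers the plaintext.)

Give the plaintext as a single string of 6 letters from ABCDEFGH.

Answer: BAFBEA

Derivation:
Char 1 ('A'): step: R->7, L=4; A->plug->E->R->D->L->C->refl->D->L'->H->R'->B->plug->B
Char 2 ('D'): step: R->0, L->5 (L advanced); D->plug->D->R->C->L->B->refl->F->L'->F->R'->E->plug->A
Char 3 ('C'): step: R->1, L=5; C->plug->C->R->B->L->D->refl->C->L'->G->R'->F->plug->F
Char 4 ('C'): step: R->2, L=5; C->plug->C->R->D->L->E->refl->A->L'->A->R'->B->plug->B
Char 5 ('D'): step: R->3, L=5; D->plug->D->R->E->L->H->refl->G->L'->H->R'->A->plug->E
Char 6 ('B'): step: R->4, L=5; B->plug->B->R->F->L->F->refl->B->L'->C->R'->E->plug->A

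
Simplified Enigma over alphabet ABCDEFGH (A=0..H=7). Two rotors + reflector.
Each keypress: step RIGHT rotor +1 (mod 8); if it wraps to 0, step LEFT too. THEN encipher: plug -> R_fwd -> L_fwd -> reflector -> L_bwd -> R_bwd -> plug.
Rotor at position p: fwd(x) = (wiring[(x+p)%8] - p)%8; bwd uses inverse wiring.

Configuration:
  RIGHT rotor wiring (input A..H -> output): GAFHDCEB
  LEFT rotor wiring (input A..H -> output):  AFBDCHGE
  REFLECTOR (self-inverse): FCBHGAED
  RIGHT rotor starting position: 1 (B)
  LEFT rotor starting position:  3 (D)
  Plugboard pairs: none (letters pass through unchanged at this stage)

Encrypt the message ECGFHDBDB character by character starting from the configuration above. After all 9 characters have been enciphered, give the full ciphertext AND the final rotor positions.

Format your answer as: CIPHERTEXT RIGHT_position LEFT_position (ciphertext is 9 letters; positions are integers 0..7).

Char 1 ('E'): step: R->2, L=3; E->plug->E->R->C->L->E->refl->G->L'->H->R'->F->plug->F
Char 2 ('C'): step: R->3, L=3; C->plug->C->R->H->L->G->refl->E->L'->C->R'->H->plug->H
Char 3 ('G'): step: R->4, L=3; G->plug->G->R->B->L->H->refl->D->L'->D->R'->H->plug->H
Char 4 ('F'): step: R->5, L=3; F->plug->F->R->A->L->A->refl->F->L'->F->R'->A->plug->A
Char 5 ('H'): step: R->6, L=3; H->plug->H->R->E->L->B->refl->C->L'->G->R'->A->plug->A
Char 6 ('D'): step: R->7, L=3; D->plug->D->R->G->L->C->refl->B->L'->E->R'->F->plug->F
Char 7 ('B'): step: R->0, L->4 (L advanced); B->plug->B->R->A->L->G->refl->E->L'->E->R'->G->plug->G
Char 8 ('D'): step: R->1, L=4; D->plug->D->R->C->L->C->refl->B->L'->F->R'->H->plug->H
Char 9 ('B'): step: R->2, L=4; B->plug->B->R->F->L->B->refl->C->L'->C->R'->E->plug->E
Final: ciphertext=FHHAAFGHE, RIGHT=2, LEFT=4

Answer: FHHAAFGHE 2 4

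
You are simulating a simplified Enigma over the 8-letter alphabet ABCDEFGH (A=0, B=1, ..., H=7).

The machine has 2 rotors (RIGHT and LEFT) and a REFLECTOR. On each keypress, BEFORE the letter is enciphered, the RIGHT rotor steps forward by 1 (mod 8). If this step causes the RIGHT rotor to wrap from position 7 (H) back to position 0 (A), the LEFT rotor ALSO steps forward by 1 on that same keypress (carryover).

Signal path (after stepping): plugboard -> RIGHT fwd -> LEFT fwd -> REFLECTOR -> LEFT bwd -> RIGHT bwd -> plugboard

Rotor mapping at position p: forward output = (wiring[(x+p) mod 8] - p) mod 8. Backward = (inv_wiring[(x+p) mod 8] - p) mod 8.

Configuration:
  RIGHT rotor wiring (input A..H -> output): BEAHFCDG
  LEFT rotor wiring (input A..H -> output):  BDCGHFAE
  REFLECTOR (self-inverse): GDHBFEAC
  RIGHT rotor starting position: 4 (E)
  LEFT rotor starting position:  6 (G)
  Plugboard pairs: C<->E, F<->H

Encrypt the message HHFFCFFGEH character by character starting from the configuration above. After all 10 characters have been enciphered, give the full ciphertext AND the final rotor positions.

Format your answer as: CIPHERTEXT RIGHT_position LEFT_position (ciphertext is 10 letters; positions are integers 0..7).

Char 1 ('H'): step: R->5, L=6; H->plug->F->R->D->L->F->refl->E->L'->E->R'->D->plug->D
Char 2 ('H'): step: R->6, L=6; H->plug->F->R->B->L->G->refl->A->L'->F->R'->A->plug->A
Char 3 ('F'): step: R->7, L=6; F->plug->H->R->E->L->E->refl->F->L'->D->R'->G->plug->G
Char 4 ('F'): step: R->0, L->7 (L advanced); F->plug->H->R->G->L->G->refl->A->L'->F->R'->E->plug->C
Char 5 ('C'): step: R->1, L=7; C->plug->E->R->B->L->C->refl->H->L'->E->R'->D->plug->D
Char 6 ('F'): step: R->2, L=7; F->plug->H->R->C->L->E->refl->F->L'->A->R'->D->plug->D
Char 7 ('F'): step: R->3, L=7; F->plug->H->R->F->L->A->refl->G->L'->G->R'->F->plug->H
Char 8 ('G'): step: R->4, L=7; G->plug->G->R->E->L->H->refl->C->L'->B->R'->A->plug->A
Char 9 ('E'): step: R->5, L=7; E->plug->C->R->B->L->C->refl->H->L'->E->R'->D->plug->D
Char 10 ('H'): step: R->6, L=7; H->plug->F->R->B->L->C->refl->H->L'->E->R'->H->plug->F
Final: ciphertext=DAGCDDHADF, RIGHT=6, LEFT=7

Answer: DAGCDDHADF 6 7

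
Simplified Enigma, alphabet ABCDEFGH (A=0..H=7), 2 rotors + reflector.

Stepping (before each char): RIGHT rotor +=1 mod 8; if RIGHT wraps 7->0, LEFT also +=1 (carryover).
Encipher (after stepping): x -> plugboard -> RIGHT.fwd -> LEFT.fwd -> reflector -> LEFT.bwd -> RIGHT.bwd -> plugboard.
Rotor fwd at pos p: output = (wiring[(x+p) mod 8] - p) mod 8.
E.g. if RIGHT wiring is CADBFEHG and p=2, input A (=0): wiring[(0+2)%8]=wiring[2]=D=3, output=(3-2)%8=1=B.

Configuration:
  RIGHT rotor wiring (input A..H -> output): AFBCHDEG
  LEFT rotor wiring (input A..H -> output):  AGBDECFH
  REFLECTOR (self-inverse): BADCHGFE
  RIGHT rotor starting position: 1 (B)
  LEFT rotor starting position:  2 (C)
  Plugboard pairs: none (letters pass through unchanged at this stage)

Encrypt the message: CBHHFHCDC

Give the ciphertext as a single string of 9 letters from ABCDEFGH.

Char 1 ('C'): step: R->2, L=2; C->plug->C->R->F->L->F->refl->G->L'->G->R'->G->plug->G
Char 2 ('B'): step: R->3, L=2; B->plug->B->R->E->L->D->refl->C->L'->C->R'->G->plug->G
Char 3 ('H'): step: R->4, L=2; H->plug->H->R->G->L->G->refl->F->L'->F->R'->G->plug->G
Char 4 ('H'): step: R->5, L=2; H->plug->H->R->C->L->C->refl->D->L'->E->R'->F->plug->F
Char 5 ('F'): step: R->6, L=2; F->plug->F->R->E->L->D->refl->C->L'->C->R'->C->plug->C
Char 6 ('H'): step: R->7, L=2; H->plug->H->R->F->L->F->refl->G->L'->G->R'->C->plug->C
Char 7 ('C'): step: R->0, L->3 (L advanced); C->plug->C->R->B->L->B->refl->A->L'->A->R'->A->plug->A
Char 8 ('D'): step: R->1, L=3; D->plug->D->R->G->L->D->refl->C->L'->D->R'->F->plug->F
Char 9 ('C'): step: R->2, L=3; C->plug->C->R->F->L->F->refl->G->L'->H->R'->A->plug->A

Answer: GGGFCCAFA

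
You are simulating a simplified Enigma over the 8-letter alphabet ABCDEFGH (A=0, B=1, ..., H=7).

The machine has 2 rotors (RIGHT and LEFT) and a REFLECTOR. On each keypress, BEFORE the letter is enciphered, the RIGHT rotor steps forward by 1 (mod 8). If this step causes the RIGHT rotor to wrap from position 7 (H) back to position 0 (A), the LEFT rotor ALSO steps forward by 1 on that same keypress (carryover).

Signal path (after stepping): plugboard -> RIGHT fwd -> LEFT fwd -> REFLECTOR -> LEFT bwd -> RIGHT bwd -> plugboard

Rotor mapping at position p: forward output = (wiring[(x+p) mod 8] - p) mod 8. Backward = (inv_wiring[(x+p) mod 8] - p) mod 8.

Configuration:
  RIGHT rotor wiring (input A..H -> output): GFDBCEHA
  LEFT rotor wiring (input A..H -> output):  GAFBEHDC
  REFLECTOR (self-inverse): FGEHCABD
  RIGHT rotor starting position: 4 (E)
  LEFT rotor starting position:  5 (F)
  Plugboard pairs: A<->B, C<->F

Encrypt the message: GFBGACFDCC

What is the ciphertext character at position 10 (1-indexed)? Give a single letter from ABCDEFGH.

Char 1 ('G'): step: R->5, L=5; G->plug->G->R->E->L->D->refl->H->L'->H->R'->A->plug->B
Char 2 ('F'): step: R->6, L=5; F->plug->C->R->A->L->C->refl->E->L'->G->R'->H->plug->H
Char 3 ('B'): step: R->7, L=5; B->plug->A->R->B->L->G->refl->B->L'->D->R'->F->plug->C
Char 4 ('G'): step: R->0, L->6 (L advanced); G->plug->G->R->H->L->B->refl->G->L'->G->R'->A->plug->B
Char 5 ('A'): step: R->1, L=6; A->plug->B->R->C->L->A->refl->F->L'->A->R'->C->plug->F
Char 6 ('C'): step: R->2, L=6; C->plug->F->R->G->L->G->refl->B->L'->H->R'->B->plug->A
Char 7 ('F'): step: R->3, L=6; F->plug->C->R->B->L->E->refl->C->L'->D->R'->F->plug->C
Char 8 ('D'): step: R->4, L=6; D->plug->D->R->E->L->H->refl->D->L'->F->R'->H->plug->H
Char 9 ('C'): step: R->5, L=6; C->plug->F->R->G->L->G->refl->B->L'->H->R'->A->plug->B
Char 10 ('C'): step: R->6, L=6; C->plug->F->R->D->L->C->refl->E->L'->B->R'->A->plug->B

B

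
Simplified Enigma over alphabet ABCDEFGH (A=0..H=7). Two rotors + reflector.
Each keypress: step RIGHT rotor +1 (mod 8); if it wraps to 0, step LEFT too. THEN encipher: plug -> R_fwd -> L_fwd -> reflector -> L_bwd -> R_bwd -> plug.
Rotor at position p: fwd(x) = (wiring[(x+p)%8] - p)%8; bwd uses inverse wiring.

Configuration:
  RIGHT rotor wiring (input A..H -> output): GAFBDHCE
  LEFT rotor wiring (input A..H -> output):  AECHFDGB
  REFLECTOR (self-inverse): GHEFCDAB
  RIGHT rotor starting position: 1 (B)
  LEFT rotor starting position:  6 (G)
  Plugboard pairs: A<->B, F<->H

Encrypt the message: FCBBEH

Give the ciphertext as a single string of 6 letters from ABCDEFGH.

Char 1 ('F'): step: R->2, L=6; F->plug->H->R->G->L->H->refl->B->L'->F->R'->D->plug->D
Char 2 ('C'): step: R->3, L=6; C->plug->C->R->E->L->E->refl->C->L'->C->R'->H->plug->F
Char 3 ('B'): step: R->4, L=6; B->plug->A->R->H->L->F->refl->D->L'->B->R'->G->plug->G
Char 4 ('B'): step: R->5, L=6; B->plug->A->R->C->L->C->refl->E->L'->E->R'->G->plug->G
Char 5 ('E'): step: R->6, L=6; E->plug->E->R->H->L->F->refl->D->L'->B->R'->H->plug->F
Char 6 ('H'): step: R->7, L=6; H->plug->F->R->E->L->E->refl->C->L'->C->R'->E->plug->E

Answer: DFGGFE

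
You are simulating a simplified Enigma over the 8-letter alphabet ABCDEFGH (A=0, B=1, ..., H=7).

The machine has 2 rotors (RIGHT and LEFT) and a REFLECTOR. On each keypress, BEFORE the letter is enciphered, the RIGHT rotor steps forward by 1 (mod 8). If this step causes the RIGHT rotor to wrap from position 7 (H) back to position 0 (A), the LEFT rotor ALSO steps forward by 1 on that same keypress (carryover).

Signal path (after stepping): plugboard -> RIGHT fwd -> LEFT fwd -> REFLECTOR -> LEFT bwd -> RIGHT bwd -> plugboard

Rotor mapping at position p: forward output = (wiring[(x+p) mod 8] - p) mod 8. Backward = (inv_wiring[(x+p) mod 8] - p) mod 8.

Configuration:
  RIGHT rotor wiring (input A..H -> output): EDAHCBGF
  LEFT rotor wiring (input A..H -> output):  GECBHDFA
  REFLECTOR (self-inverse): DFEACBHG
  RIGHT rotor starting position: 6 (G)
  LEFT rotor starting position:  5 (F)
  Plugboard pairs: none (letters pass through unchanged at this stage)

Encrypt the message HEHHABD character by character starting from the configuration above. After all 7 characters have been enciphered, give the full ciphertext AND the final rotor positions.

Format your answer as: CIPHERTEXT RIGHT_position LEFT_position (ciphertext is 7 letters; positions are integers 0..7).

Char 1 ('H'): step: R->7, L=5; H->plug->H->R->H->L->C->refl->E->L'->G->R'->A->plug->A
Char 2 ('E'): step: R->0, L->6 (L advanced); E->plug->E->R->C->L->A->refl->D->L'->F->R'->H->plug->H
Char 3 ('H'): step: R->1, L=6; H->plug->H->R->D->L->G->refl->H->L'->A->R'->E->plug->E
Char 4 ('H'): step: R->2, L=6; H->plug->H->R->B->L->C->refl->E->L'->E->R'->E->plug->E
Char 5 ('A'): step: R->3, L=6; A->plug->A->R->E->L->E->refl->C->L'->B->R'->F->plug->F
Char 6 ('B'): step: R->4, L=6; B->plug->B->R->F->L->D->refl->A->L'->C->R'->C->plug->C
Char 7 ('D'): step: R->5, L=6; D->plug->D->R->H->L->F->refl->B->L'->G->R'->E->plug->E
Final: ciphertext=AHEEFCE, RIGHT=5, LEFT=6

Answer: AHEEFCE 5 6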